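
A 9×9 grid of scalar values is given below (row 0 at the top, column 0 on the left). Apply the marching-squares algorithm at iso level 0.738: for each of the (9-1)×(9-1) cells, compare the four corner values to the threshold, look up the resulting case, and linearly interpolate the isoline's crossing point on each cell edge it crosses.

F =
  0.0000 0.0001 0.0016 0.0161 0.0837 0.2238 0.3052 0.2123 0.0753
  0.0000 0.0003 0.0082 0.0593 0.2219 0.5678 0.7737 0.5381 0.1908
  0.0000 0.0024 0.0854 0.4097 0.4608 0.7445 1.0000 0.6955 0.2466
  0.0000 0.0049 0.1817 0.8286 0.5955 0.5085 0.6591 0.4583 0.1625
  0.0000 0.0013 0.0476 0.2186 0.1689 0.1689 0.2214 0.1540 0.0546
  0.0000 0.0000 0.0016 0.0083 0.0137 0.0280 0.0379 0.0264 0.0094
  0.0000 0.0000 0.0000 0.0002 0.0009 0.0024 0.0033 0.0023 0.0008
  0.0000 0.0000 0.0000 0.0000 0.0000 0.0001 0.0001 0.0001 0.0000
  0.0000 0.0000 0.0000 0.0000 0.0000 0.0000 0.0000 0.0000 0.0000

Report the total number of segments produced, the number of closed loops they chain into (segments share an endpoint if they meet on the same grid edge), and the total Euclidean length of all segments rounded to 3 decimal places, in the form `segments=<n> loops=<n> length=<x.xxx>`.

cell (0,5): code 0100 → (0.924,6.000)–(1.000,5.827)
cell (0,6): code 1000 → (1.000,6.152)–(0.924,6.000)
cell (1,4): code 0100 → (1.963,5.000)–(2.000,4.977)
cell (1,5): code 1110 → (1.000,5.827)–(1.963,5.000)
cell (1,6): code 1001 → (2.000,6.860)–(1.000,6.152)
cell (2,2): code 0100 → (2.784,3.000)–(3.000,2.860)
cell (2,3): code 1000 → (3.000,3.389)–(2.784,3.000)
cell (2,4): code 0010 → (2.000,4.977)–(2.028,5.000)
cell (2,5): code 0011 → (2.028,5.000)–(2.769,6.000)
cell (2,6): code 0001 → (2.769,6.000)–(2.000,6.860)
cell (3,2): code 0010 → (3.000,2.860)–(3.149,3.000)
cell (3,3): code 0001 → (3.149,3.000)–(3.000,3.389)
total: 12 segments, chained into 2 closed loop(s), length Σ = 6.654240

segments=12 loops=2 length=6.654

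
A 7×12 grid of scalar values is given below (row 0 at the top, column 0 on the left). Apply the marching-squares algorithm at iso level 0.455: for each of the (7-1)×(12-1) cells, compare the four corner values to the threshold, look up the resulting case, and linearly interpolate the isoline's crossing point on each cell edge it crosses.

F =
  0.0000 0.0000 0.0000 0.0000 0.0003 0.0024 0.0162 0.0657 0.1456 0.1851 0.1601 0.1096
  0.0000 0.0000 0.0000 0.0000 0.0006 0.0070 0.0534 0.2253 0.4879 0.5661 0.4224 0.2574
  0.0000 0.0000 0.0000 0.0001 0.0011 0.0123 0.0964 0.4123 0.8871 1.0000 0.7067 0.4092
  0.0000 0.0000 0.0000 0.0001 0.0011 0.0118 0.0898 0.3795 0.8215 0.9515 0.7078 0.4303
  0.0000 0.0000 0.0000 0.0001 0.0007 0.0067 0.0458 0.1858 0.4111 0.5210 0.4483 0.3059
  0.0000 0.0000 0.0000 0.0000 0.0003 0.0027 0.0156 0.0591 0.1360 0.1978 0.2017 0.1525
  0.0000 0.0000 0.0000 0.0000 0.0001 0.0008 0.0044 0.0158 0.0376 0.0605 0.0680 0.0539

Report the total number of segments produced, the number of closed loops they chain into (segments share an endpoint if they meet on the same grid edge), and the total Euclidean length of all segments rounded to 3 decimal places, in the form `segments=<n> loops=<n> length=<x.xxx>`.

cell (0,7): code 0100 → (0.904,8.000)–(1.000,7.875)
cell (0,8): code 1100 → (0.708,9.000)–(0.904,8.000)
cell (0,9): code 1000 → (1.000,9.773)–(0.708,9.000)
cell (1,7): code 0110 → (1.000,7.875)–(2.000,7.090)
cell (1,9): code 1101 → (1.115,10.000)–(1.000,9.773)
cell (1,10): code 1000 → (2.000,10.846)–(1.115,10.000)
cell (2,7): code 0110 → (2.000,7.090)–(3.000,7.171)
cell (2,10): code 1001 → (3.000,10.911)–(2.000,10.846)
cell (3,7): code 0010 → (3.000,7.171)–(3.893,8.000)
cell (3,8): code 0111 → (3.893,8.000)–(4.000,8.399)
cell (3,9): code 1011 → (4.000,9.908)–(3.974,10.000)
cell (3,10): code 0001 → (3.974,10.000)–(3.000,10.911)
cell (4,8): code 0010 → (4.000,8.399)–(4.204,9.000)
cell (4,9): code 0001 → (4.204,9.000)–(4.000,9.908)
total: 14 segments, chained into 1 closed loop(s), length Σ = 11.384935

segments=14 loops=1 length=11.385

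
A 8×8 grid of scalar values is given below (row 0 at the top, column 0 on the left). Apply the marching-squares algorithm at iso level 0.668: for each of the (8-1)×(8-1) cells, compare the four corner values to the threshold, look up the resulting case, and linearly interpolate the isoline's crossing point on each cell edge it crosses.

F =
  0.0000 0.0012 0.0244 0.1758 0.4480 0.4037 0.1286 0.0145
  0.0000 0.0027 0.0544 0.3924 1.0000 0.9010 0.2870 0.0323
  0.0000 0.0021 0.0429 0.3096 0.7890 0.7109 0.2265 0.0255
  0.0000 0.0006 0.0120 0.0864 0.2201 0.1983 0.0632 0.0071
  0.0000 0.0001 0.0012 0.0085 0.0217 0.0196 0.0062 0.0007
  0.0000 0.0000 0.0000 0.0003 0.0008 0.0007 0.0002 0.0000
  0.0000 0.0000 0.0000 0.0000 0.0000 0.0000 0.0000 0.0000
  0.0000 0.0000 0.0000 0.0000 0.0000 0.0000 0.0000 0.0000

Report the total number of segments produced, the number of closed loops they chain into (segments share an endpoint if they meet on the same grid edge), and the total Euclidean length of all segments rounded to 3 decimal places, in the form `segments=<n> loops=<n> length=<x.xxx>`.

segments=8 loops=1 length=5.968

cell (0,3): code 0100 → (0.399,4.000)–(1.000,3.454)
cell (0,4): code 1100 → (0.531,5.000)–(0.399,4.000)
cell (0,5): code 1000 → (1.000,5.379)–(0.531,5.000)
cell (1,3): code 0110 → (1.000,3.454)–(2.000,3.748)
cell (1,5): code 1001 → (2.000,5.089)–(1.000,5.379)
cell (2,3): code 0010 → (2.000,3.748)–(2.213,4.000)
cell (2,4): code 0011 → (2.213,4.000)–(2.084,5.000)
cell (2,5): code 0001 → (2.084,5.000)–(2.000,5.089)
total: 8 segments, chained into 1 closed loop(s), length Σ = 5.968303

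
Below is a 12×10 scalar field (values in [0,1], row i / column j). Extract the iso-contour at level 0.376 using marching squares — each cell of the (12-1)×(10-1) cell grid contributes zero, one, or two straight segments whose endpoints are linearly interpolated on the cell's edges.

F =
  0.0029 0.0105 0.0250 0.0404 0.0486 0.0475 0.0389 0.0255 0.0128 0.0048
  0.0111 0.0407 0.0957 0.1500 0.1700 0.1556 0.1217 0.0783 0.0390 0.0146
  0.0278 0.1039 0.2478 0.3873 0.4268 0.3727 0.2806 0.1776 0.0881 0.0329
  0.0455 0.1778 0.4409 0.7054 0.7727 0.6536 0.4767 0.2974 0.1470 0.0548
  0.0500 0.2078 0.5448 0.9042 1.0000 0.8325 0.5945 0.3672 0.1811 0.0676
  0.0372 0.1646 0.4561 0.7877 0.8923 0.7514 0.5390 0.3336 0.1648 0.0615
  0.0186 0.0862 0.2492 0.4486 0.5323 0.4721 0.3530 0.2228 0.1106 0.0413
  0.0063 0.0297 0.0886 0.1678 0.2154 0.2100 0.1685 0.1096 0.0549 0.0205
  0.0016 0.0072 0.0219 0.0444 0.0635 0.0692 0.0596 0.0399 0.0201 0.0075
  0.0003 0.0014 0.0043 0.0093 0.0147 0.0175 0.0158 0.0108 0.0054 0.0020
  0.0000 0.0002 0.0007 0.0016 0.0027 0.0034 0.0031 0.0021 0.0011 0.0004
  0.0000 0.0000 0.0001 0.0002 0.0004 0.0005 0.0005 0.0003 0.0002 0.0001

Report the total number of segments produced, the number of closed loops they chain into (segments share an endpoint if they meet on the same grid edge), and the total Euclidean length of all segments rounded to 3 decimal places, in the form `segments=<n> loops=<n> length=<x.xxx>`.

cell (1,2): code 0100 → (1.952,3.000)–(2.000,2.919)
cell (1,3): code 1100 → (1.802,4.000)–(1.952,3.000)
cell (1,4): code 1000 → (2.000,4.939)–(1.802,4.000)
cell (2,1): code 0100 → (2.664,2.000)–(3.000,1.753)
cell (2,2): code 1110 → (2.000,2.919)–(2.664,2.000)
cell (2,4): code 1101 → (2.012,5.000)–(2.000,4.939)
cell (2,5): code 1100 → (2.486,6.000)–(2.012,5.000)
cell (2,6): code 1000 → (3.000,6.562)–(2.486,6.000)
cell (3,1): code 0110 → (3.000,1.753)–(4.000,1.499)
cell (3,6): code 1001 → (4.000,6.961)–(3.000,6.562)
cell (4,1): code 0110 → (4.000,1.499)–(5.000,1.725)
cell (4,6): code 1001 → (5.000,6.794)–(4.000,6.961)
cell (5,1): code 0010 → (5.000,1.725)–(5.387,2.000)
cell (5,2): code 0111 → (5.387,2.000)–(6.000,2.636)
cell (5,5): code 1011 → (6.000,5.807)–(5.876,6.000)
cell (5,6): code 0001 → (5.876,6.000)–(5.000,6.794)
cell (6,2): code 0010 → (6.000,2.636)–(6.259,3.000)
cell (6,3): code 0011 → (6.259,3.000)–(6.493,4.000)
cell (6,4): code 0011 → (6.493,4.000)–(6.367,5.000)
cell (6,5): code 0001 → (6.367,5.000)–(6.000,5.807)
total: 20 segments, chained into 1 closed loop(s), length Σ = 15.830888

segments=20 loops=1 length=15.831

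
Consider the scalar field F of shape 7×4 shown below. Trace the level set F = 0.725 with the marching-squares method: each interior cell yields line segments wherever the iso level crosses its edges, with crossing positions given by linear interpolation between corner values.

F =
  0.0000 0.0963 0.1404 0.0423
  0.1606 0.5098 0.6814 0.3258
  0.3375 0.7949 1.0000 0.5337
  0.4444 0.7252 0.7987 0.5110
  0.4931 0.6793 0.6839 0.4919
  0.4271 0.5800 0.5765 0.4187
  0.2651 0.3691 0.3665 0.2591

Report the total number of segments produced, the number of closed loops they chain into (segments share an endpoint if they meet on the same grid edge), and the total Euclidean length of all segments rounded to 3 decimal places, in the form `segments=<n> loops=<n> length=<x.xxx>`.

segments=8 loops=1 length=6.457

cell (1,0): code 0100 → (1.755,1.000)–(2.000,0.847)
cell (1,1): code 1100 → (1.137,2.000)–(1.755,1.000)
cell (1,2): code 1000 → (2.000,2.590)–(1.137,2.000)
cell (2,0): code 0110 → (2.000,0.847)–(3.000,0.999)
cell (2,2): code 1001 → (3.000,2.256)–(2.000,2.590)
cell (3,0): code 0010 → (3.000,0.999)–(3.004,1.000)
cell (3,1): code 0011 → (3.004,1.000)–(3.642,2.000)
cell (3,2): code 0001 → (3.642,2.000)–(3.000,2.256)
total: 8 segments, chained into 1 closed loop(s), length Σ = 6.457116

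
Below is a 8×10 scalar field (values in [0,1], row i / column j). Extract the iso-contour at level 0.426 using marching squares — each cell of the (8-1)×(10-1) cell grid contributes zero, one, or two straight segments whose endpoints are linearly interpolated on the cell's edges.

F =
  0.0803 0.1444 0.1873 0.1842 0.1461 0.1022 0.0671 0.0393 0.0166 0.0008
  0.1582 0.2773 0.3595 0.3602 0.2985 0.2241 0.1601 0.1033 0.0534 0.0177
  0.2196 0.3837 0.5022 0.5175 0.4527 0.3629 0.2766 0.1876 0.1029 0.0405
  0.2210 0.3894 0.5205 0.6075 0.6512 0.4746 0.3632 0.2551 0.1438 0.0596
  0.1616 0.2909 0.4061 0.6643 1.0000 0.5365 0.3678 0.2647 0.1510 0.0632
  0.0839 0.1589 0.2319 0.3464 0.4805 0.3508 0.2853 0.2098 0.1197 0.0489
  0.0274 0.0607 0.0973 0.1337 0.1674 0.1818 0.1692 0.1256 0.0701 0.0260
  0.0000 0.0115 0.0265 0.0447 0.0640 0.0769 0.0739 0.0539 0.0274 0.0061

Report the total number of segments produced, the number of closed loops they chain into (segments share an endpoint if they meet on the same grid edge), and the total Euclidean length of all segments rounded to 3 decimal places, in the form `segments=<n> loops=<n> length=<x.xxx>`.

cell (1,1): code 0100 → (1.466,2.000)–(2.000,1.357)
cell (1,2): code 1100 → (1.418,3.000)–(1.466,2.000)
cell (1,3): code 1100 → (1.827,4.000)–(1.418,3.000)
cell (1,4): code 1000 → (2.000,4.297)–(1.827,4.000)
cell (2,1): code 0110 → (2.000,1.357)–(3.000,1.279)
cell (2,4): code 1101 → (2.565,5.000)–(2.000,4.297)
cell (2,5): code 1000 → (3.000,5.436)–(2.565,5.000)
cell (3,1): code 0010 → (3.000,1.279)–(3.826,2.000)
cell (3,2): code 0111 → (3.826,2.000)–(4.000,2.077)
cell (3,5): code 1001 → (4.000,5.655)–(3.000,5.436)
cell (4,2): code 0010 → (4.000,2.077)–(4.750,3.000)
cell (4,3): code 0111 → (4.750,3.000)–(5.000,3.594)
cell (4,4): code 1011 → (5.000,4.420)–(4.595,5.000)
cell (4,5): code 0001 → (4.595,5.000)–(4.000,5.655)
cell (5,3): code 0010 → (5.000,3.594)–(5.174,4.000)
cell (5,4): code 0001 → (5.174,4.000)–(5.000,4.420)
total: 16 segments, chained into 1 closed loop(s), length Σ = 12.414618

segments=16 loops=1 length=12.415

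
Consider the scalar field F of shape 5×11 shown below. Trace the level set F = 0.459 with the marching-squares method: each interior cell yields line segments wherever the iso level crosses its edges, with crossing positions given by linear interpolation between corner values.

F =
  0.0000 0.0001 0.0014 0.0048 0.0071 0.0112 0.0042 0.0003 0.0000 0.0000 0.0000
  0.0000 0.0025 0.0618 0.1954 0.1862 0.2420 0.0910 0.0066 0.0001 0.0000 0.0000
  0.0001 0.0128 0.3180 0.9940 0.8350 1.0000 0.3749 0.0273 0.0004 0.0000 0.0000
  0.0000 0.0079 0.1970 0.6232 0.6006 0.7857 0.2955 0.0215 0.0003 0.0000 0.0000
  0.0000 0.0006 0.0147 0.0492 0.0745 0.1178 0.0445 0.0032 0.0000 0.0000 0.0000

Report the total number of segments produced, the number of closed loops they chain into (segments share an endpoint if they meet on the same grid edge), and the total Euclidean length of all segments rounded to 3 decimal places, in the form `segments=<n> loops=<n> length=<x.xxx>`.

segments=10 loops=1 length=9.601

cell (1,2): code 0100 → (1.330,3.000)–(2.000,2.209)
cell (1,3): code 1100 → (1.420,4.000)–(1.330,3.000)
cell (1,4): code 1100 → (1.286,5.000)–(1.420,4.000)
cell (1,5): code 1000 → (2.000,5.865)–(1.286,5.000)
cell (2,2): code 0110 → (2.000,2.209)–(3.000,2.615)
cell (2,5): code 1001 → (3.000,5.666)–(2.000,5.865)
cell (3,2): code 0010 → (3.000,2.615)–(3.286,3.000)
cell (3,3): code 0011 → (3.286,3.000)–(3.269,4.000)
cell (3,4): code 0011 → (3.269,4.000)–(3.489,5.000)
cell (3,5): code 0001 → (3.489,5.000)–(3.000,5.666)
total: 10 segments, chained into 1 closed loop(s), length Σ = 9.601279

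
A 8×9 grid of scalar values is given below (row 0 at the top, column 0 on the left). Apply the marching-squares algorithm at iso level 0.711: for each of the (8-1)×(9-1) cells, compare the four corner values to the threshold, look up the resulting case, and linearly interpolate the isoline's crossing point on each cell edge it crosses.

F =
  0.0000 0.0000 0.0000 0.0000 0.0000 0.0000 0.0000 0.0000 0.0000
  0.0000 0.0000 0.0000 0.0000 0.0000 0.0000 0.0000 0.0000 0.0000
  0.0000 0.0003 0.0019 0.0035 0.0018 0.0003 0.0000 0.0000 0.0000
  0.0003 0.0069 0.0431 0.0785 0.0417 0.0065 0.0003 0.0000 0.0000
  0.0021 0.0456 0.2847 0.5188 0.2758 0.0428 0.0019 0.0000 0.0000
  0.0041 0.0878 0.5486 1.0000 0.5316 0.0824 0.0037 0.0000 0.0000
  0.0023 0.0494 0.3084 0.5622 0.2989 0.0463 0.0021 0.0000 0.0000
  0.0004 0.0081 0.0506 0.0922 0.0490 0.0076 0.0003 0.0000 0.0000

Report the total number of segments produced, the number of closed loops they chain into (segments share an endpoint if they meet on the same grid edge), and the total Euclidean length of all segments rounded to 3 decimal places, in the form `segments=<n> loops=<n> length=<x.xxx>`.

cell (4,2): code 0100 → (4.399,3.000)–(5.000,2.360)
cell (4,3): code 1000 → (5.000,3.617)–(4.399,3.000)
cell (5,2): code 0010 → (5.000,2.360)–(5.660,3.000)
cell (5,3): code 0001 → (5.660,3.000)–(5.000,3.617)
total: 4 segments, chained into 1 closed loop(s), length Σ = 3.562032

segments=4 loops=1 length=3.562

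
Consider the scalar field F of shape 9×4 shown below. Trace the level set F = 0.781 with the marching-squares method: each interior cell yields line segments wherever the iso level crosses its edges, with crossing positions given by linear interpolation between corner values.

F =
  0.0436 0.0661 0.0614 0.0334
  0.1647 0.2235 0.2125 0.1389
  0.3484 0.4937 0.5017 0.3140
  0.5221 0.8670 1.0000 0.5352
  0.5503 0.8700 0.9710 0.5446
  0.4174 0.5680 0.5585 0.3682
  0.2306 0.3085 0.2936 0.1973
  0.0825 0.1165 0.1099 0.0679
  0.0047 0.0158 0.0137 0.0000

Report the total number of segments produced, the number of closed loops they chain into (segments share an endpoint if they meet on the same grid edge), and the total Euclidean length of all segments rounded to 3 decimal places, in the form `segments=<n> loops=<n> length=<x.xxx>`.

cell (2,0): code 0100 → (2.770,1.000)–(3.000,0.751)
cell (2,1): code 1100 → (2.561,2.000)–(2.770,1.000)
cell (2,2): code 1000 → (3.000,2.471)–(2.561,2.000)
cell (3,0): code 0110 → (3.000,0.751)–(4.000,0.722)
cell (3,2): code 1001 → (4.000,2.446)–(3.000,2.471)
cell (4,0): code 0010 → (4.000,0.722)–(4.295,1.000)
cell (4,1): code 0011 → (4.295,1.000)–(4.461,2.000)
cell (4,2): code 0001 → (4.461,2.000)–(4.000,2.446)
total: 8 segments, chained into 1 closed loop(s), length Σ = 6.066122

segments=8 loops=1 length=6.066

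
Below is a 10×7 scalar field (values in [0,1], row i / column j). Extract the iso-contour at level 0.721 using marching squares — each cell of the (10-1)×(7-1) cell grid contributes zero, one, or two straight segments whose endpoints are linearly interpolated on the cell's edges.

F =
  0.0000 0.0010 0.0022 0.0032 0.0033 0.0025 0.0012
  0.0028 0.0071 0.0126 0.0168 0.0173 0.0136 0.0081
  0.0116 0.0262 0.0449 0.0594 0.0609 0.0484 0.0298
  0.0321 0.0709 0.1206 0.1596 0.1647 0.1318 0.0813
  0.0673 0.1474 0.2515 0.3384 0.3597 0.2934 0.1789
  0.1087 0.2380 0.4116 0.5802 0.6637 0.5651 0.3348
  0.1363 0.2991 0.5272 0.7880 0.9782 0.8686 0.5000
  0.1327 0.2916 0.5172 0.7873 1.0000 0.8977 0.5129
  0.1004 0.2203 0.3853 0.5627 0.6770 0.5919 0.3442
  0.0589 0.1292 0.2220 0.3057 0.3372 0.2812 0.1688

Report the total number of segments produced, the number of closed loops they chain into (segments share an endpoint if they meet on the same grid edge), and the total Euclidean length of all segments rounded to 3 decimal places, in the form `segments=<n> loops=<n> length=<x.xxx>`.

segments=10 loops=1 length=8.526

cell (5,2): code 0100 → (5.678,3.000)–(6.000,2.743)
cell (5,3): code 1100 → (5.182,4.000)–(5.678,3.000)
cell (5,4): code 1100 → (5.514,5.000)–(5.182,4.000)
cell (5,5): code 1000 → (6.000,5.400)–(5.514,5.000)
cell (6,2): code 0110 → (6.000,2.743)–(7.000,2.755)
cell (6,5): code 1001 → (7.000,5.459)–(6.000,5.400)
cell (7,2): code 0010 → (7.000,2.755)–(7.295,3.000)
cell (7,3): code 0011 → (7.295,3.000)–(7.864,4.000)
cell (7,4): code 0011 → (7.864,4.000)–(7.578,5.000)
cell (7,5): code 0001 → (7.578,5.000)–(7.000,5.459)
total: 10 segments, chained into 1 closed loop(s), length Σ = 8.525912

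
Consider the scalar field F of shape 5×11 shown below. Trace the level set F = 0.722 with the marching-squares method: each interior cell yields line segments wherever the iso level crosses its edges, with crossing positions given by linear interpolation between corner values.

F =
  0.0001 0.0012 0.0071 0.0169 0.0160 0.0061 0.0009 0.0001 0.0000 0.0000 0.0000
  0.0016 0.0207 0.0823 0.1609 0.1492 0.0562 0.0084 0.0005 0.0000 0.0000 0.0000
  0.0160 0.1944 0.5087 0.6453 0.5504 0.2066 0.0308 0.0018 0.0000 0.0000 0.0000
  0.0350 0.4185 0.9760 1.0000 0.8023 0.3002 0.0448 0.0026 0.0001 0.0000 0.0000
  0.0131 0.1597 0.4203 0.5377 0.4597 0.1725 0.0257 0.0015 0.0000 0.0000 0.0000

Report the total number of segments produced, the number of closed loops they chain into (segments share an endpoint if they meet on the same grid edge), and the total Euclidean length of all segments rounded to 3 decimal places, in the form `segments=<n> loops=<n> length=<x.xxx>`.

cell (2,1): code 0100 → (2.456,2.000)–(3.000,1.544)
cell (2,2): code 1100 → (2.216,3.000)–(2.456,2.000)
cell (2,3): code 1100 → (2.681,4.000)–(2.216,3.000)
cell (2,4): code 1000 → (3.000,4.160)–(2.681,4.000)
cell (3,1): code 0010 → (3.000,1.544)–(3.457,2.000)
cell (3,2): code 0011 → (3.457,2.000)–(3.601,3.000)
cell (3,3): code 0011 → (3.601,3.000)–(3.234,4.000)
cell (3,4): code 0001 → (3.234,4.000)–(3.000,4.160)
total: 8 segments, chained into 1 closed loop(s), length Σ = 6.201821

segments=8 loops=1 length=6.202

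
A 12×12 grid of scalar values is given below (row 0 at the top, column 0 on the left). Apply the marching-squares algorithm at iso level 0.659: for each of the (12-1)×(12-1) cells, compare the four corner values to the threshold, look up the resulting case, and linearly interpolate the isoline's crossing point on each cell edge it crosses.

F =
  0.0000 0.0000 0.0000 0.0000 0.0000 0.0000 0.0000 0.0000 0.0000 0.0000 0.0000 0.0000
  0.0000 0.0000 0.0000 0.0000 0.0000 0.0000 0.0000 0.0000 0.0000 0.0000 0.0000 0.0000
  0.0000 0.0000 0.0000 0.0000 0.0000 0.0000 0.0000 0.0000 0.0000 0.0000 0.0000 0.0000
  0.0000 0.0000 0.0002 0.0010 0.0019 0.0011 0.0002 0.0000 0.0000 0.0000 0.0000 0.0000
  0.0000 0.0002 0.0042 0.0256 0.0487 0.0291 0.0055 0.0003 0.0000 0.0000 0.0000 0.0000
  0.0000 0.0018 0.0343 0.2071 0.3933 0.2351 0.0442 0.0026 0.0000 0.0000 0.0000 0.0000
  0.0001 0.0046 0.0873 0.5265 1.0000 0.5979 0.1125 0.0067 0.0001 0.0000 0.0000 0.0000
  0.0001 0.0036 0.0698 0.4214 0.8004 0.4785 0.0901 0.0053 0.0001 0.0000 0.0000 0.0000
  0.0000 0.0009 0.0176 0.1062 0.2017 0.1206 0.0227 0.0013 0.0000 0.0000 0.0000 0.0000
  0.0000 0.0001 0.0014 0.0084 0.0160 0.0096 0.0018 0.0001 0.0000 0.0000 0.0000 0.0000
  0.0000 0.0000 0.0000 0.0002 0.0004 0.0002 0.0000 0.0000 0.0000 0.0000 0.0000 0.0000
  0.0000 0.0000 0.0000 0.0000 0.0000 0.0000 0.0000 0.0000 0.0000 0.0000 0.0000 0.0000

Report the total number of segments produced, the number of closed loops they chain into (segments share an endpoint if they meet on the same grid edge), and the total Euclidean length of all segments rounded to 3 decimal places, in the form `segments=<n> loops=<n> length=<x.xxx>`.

cell (5,3): code 0100 → (5.438,4.000)–(6.000,3.280)
cell (5,4): code 1000 → (6.000,4.848)–(5.438,4.000)
cell (6,3): code 0110 → (6.000,3.280)–(7.000,3.627)
cell (6,4): code 1001 → (7.000,4.439)–(6.000,4.848)
cell (7,3): code 0010 → (7.000,3.627)–(7.236,4.000)
cell (7,4): code 0001 → (7.236,4.000)–(7.000,4.439)
total: 6 segments, chained into 1 closed loop(s), length Σ = 5.010071

segments=6 loops=1 length=5.010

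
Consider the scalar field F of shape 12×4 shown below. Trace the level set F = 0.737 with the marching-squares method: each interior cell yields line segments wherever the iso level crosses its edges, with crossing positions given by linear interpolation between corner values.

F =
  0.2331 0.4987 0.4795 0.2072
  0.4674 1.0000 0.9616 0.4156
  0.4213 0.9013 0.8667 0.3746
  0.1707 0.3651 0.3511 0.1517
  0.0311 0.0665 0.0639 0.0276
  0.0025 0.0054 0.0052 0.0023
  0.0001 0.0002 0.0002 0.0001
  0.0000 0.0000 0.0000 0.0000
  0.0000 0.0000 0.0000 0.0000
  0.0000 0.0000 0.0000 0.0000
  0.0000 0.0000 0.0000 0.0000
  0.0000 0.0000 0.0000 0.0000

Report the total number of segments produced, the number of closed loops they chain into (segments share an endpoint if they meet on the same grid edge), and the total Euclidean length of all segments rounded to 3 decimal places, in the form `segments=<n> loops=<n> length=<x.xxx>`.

segments=8 loops=1 length=6.191

cell (0,0): code 0100 → (0.475,1.000)–(1.000,0.506)
cell (0,1): code 1100 → (0.534,2.000)–(0.475,1.000)
cell (0,2): code 1000 → (1.000,2.411)–(0.534,2.000)
cell (1,0): code 0110 → (1.000,0.506)–(2.000,0.658)
cell (1,2): code 1001 → (2.000,2.264)–(1.000,2.411)
cell (2,0): code 0010 → (2.000,0.658)–(2.306,1.000)
cell (2,1): code 0011 → (2.306,1.000)–(2.252,2.000)
cell (2,2): code 0001 → (2.252,2.000)–(2.000,2.264)
total: 8 segments, chained into 1 closed loop(s), length Σ = 6.191221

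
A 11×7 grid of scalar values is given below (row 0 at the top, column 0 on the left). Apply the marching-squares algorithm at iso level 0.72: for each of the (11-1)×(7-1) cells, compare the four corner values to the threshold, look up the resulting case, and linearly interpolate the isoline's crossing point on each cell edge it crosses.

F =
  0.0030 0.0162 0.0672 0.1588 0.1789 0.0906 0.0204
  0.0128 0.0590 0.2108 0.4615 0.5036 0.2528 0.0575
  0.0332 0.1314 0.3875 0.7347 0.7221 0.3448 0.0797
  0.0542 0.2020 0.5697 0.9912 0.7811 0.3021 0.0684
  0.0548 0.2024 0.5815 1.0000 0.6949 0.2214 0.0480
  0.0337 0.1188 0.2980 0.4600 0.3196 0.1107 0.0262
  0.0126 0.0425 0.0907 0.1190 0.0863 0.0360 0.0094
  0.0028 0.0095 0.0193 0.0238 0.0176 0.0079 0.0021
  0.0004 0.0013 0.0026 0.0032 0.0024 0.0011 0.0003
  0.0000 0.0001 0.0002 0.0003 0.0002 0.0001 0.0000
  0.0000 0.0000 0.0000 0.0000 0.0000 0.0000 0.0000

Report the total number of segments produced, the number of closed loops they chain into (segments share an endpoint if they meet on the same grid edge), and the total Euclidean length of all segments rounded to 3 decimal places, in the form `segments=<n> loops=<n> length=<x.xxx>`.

segments=10 loops=1 length=7.178

cell (1,2): code 0100 → (1.946,3.000)–(2.000,2.958)
cell (1,3): code 1100 → (1.990,4.000)–(1.946,3.000)
cell (1,4): code 1000 → (2.000,4.006)–(1.990,4.000)
cell (2,2): code 0110 → (2.000,2.958)–(3.000,2.357)
cell (2,4): code 1001 → (3.000,4.128)–(2.000,4.006)
cell (3,2): code 0110 → (3.000,2.357)–(4.000,2.331)
cell (3,3): code 1011 → (4.000,3.918)–(3.709,4.000)
cell (3,4): code 0001 → (3.709,4.000)–(3.000,4.128)
cell (4,2): code 0010 → (4.000,2.331)–(4.519,3.000)
cell (4,3): code 0001 → (4.519,3.000)–(4.000,3.918)
total: 10 segments, chained into 1 closed loop(s), length Σ = 7.178367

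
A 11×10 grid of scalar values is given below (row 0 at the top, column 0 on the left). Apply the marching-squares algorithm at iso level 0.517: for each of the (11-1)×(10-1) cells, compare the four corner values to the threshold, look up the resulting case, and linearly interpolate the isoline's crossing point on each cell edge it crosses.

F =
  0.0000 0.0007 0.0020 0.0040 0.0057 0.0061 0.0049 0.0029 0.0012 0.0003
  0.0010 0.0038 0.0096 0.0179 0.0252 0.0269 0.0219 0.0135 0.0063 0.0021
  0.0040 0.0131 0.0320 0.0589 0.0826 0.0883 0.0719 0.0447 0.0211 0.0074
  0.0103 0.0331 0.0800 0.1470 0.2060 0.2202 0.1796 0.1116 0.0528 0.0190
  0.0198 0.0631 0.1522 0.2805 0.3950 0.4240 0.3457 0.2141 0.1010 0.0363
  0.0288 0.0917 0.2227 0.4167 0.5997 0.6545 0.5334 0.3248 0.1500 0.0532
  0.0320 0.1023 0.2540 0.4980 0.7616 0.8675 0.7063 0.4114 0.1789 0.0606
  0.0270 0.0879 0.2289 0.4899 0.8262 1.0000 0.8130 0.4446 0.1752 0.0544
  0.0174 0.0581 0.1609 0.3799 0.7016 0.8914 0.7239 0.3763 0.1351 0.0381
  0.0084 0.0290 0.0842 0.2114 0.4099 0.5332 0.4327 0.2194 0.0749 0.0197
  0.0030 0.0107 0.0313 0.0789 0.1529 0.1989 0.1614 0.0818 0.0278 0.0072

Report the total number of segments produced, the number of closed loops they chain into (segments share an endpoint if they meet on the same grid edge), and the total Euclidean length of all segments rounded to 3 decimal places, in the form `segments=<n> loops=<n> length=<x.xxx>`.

segments=16 loops=1 length=13.132

cell (4,3): code 0100 → (4.596,4.000)–(5.000,3.548)
cell (4,4): code 1100 → (4.403,5.000)–(4.596,4.000)
cell (4,5): code 1100 → (4.913,6.000)–(4.403,5.000)
cell (4,6): code 1000 → (5.000,6.079)–(4.913,6.000)
cell (5,3): code 0110 → (5.000,3.548)–(6.000,3.072)
cell (5,6): code 1001 → (6.000,6.642)–(5.000,6.079)
cell (6,3): code 0110 → (6.000,3.072)–(7.000,3.081)
cell (6,6): code 1001 → (7.000,6.803)–(6.000,6.642)
cell (7,3): code 0110 → (7.000,3.081)–(8.000,3.426)
cell (7,6): code 1001 → (8.000,6.595)–(7.000,6.803)
cell (8,3): code 0010 → (8.000,3.426)–(8.633,4.000)
cell (8,4): code 0111 → (8.633,4.000)–(9.000,4.869)
cell (8,5): code 1011 → (9.000,5.161)–(8.711,6.000)
cell (8,6): code 0001 → (8.711,6.000)–(8.000,6.595)
cell (9,4): code 0010 → (9.000,4.869)–(9.048,5.000)
cell (9,5): code 0001 → (9.048,5.000)–(9.000,5.161)
total: 16 segments, chained into 1 closed loop(s), length Σ = 13.131859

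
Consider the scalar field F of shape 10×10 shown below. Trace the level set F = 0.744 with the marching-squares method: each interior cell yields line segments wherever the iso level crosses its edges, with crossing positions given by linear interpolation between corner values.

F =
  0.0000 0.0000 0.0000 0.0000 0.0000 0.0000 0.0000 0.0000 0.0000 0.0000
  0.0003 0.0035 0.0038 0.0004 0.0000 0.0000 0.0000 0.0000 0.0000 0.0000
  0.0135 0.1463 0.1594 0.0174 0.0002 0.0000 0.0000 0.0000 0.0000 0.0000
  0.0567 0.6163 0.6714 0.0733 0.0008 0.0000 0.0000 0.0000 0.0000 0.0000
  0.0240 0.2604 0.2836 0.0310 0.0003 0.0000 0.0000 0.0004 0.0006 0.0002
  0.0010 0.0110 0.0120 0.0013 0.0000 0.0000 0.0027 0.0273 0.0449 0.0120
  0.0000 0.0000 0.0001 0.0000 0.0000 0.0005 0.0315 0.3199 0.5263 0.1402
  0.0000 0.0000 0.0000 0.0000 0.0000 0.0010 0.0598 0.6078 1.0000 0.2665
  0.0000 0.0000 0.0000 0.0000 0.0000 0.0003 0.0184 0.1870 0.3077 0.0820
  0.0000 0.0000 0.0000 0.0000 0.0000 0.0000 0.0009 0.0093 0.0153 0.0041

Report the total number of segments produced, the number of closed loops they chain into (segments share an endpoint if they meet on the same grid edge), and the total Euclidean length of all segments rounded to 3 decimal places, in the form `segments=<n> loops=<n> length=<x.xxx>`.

cell (6,7): code 0100 → (6.460,8.000)–(7.000,7.347)
cell (6,8): code 1000 → (7.000,8.349)–(6.460,8.000)
cell (7,7): code 0010 → (7.000,7.347)–(7.370,8.000)
cell (7,8): code 0001 → (7.370,8.000)–(7.000,8.349)
total: 4 segments, chained into 1 closed loop(s), length Σ = 2.749415

segments=4 loops=1 length=2.749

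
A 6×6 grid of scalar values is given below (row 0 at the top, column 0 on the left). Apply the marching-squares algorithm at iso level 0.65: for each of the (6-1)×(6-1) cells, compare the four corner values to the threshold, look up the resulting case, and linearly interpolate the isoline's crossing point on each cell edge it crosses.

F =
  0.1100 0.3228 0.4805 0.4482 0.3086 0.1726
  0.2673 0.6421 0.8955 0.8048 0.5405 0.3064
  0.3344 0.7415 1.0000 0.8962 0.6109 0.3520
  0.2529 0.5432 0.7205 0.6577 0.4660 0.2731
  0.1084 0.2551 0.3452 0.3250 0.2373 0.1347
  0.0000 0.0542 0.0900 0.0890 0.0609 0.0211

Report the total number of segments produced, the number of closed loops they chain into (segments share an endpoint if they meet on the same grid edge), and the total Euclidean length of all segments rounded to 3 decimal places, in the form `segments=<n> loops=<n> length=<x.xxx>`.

cell (0,1): code 0100 → (0.408,2.000)–(1.000,1.031)
cell (0,2): code 1100 → (0.566,3.000)–(0.408,2.000)
cell (0,3): code 1000 → (1.000,3.586)–(0.566,3.000)
cell (1,0): code 0100 → (1.079,1.000)–(2.000,0.775)
cell (1,1): code 1110 → (1.000,1.031)–(1.079,1.000)
cell (1,3): code 1001 → (2.000,3.863)–(1.000,3.586)
cell (2,0): code 0010 → (2.000,0.775)–(2.461,1.000)
cell (2,1): code 0111 → (2.461,1.000)–(3.000,1.602)
cell (2,3): code 1001 → (3.000,3.040)–(2.000,3.863)
cell (3,1): code 0010 → (3.000,1.602)–(3.188,2.000)
cell (3,2): code 0011 → (3.188,2.000)–(3.023,3.000)
cell (3,3): code 0001 → (3.023,3.000)–(3.000,3.040)
total: 12 segments, chained into 1 closed loop(s), length Σ = 9.063030

segments=12 loops=1 length=9.063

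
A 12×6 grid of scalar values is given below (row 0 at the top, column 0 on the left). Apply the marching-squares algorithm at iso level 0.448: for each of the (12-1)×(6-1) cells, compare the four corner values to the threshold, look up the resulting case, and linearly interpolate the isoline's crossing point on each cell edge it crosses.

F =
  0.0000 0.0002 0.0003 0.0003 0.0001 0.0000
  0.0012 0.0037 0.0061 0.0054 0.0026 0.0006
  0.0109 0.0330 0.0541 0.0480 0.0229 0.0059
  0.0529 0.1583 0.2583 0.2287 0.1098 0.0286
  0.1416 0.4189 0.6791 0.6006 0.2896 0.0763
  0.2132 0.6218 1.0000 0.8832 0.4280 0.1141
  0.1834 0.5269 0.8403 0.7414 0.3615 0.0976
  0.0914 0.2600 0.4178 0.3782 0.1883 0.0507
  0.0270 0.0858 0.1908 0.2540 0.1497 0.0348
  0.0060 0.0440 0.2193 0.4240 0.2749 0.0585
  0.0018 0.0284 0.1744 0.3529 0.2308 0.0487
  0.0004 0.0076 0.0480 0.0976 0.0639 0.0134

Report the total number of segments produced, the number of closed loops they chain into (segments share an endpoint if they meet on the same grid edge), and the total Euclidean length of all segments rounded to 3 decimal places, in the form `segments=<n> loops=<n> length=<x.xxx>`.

cell (3,1): code 0100 → (3.451,2.000)–(4.000,1.112)
cell (3,2): code 1100 → (3.590,3.000)–(3.451,2.000)
cell (3,3): code 1000 → (4.000,3.491)–(3.590,3.000)
cell (4,0): code 0100 → (4.143,1.000)–(5.000,0.575)
cell (4,1): code 1110 → (4.000,1.112)–(4.143,1.000)
cell (4,3): code 1001 → (5.000,3.956)–(4.000,3.491)
cell (5,0): code 0110 → (5.000,0.575)–(6.000,0.770)
cell (5,3): code 1001 → (6.000,3.772)–(5.000,3.956)
cell (6,0): code 0010 → (6.000,0.770)–(6.296,1.000)
cell (6,1): code 0011 → (6.296,1.000)–(6.929,2.000)
cell (6,2): code 0011 → (6.929,2.000)–(6.808,3.000)
cell (6,3): code 0001 → (6.808,3.000)–(6.000,3.772)
total: 12 segments, chained into 1 closed loop(s), length Σ = 10.653092

segments=12 loops=1 length=10.653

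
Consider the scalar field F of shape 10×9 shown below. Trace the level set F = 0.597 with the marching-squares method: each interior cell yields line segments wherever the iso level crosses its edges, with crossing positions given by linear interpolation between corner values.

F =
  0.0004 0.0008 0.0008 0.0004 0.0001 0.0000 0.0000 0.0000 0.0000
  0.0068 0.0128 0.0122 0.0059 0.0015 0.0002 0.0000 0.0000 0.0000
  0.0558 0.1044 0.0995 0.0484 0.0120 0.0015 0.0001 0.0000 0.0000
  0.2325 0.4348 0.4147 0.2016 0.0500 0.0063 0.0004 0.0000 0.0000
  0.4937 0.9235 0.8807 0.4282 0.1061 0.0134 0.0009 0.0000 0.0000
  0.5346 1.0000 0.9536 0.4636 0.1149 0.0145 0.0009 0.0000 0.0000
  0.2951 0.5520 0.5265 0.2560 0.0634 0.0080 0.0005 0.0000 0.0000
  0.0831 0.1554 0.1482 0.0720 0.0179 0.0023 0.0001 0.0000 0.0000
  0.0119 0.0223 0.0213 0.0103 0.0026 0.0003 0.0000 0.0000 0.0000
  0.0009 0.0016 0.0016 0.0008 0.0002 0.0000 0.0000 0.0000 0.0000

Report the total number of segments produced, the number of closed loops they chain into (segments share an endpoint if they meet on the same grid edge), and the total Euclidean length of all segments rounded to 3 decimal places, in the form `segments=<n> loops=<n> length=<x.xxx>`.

cell (3,0): code 0100 → (3.332,1.000)–(4.000,0.240)
cell (3,1): code 1100 → (3.391,2.000)–(3.332,1.000)
cell (3,2): code 1000 → (4.000,2.627)–(3.391,2.000)
cell (4,0): code 0110 → (4.000,0.240)–(5.000,0.134)
cell (4,2): code 1001 → (5.000,2.728)–(4.000,2.627)
cell (5,0): code 0010 → (5.000,0.134)–(5.900,1.000)
cell (5,1): code 0011 → (5.900,1.000)–(5.835,2.000)
cell (5,2): code 0001 → (5.835,2.000)–(5.000,2.728)
total: 8 segments, chained into 1 closed loop(s), length Σ = 8.256286

segments=8 loops=1 length=8.256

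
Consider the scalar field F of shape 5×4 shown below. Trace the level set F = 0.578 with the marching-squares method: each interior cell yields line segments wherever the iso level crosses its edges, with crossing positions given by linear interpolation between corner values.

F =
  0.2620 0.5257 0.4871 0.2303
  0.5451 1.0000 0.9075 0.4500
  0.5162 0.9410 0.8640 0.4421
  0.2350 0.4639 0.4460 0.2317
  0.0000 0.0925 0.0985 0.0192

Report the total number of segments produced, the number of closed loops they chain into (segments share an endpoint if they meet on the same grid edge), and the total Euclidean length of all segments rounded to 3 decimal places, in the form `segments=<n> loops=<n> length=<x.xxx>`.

segments=8 loops=1 length=8.469

cell (0,0): code 0100 → (0.110,1.000)–(1.000,0.072)
cell (0,1): code 1100 → (0.216,2.000)–(0.110,1.000)
cell (0,2): code 1000 → (1.000,2.720)–(0.216,2.000)
cell (1,0): code 0110 → (1.000,0.072)–(2.000,0.145)
cell (1,2): code 1001 → (2.000,2.678)–(1.000,2.720)
cell (2,0): code 0010 → (2.000,0.145)–(2.761,1.000)
cell (2,1): code 0011 → (2.761,1.000)–(2.684,2.000)
cell (2,2): code 0001 → (2.684,2.000)–(2.000,2.678)
total: 8 segments, chained into 1 closed loop(s), length Σ = 8.469228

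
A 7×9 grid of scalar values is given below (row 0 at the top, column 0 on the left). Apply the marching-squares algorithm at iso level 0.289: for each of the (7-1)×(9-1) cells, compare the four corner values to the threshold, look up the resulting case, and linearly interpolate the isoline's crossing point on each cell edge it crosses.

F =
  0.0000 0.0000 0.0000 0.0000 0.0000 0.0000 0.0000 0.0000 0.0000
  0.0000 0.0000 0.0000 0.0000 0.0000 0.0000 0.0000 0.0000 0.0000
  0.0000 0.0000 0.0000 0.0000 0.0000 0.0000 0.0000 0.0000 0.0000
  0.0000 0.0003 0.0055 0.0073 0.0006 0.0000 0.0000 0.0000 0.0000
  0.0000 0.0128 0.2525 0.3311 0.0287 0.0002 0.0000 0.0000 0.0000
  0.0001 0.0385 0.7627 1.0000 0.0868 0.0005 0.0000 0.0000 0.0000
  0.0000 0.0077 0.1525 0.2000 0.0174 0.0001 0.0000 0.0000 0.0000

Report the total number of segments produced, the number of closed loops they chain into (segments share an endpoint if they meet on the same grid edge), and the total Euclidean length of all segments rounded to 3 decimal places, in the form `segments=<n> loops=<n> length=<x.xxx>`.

cell (3,2): code 0100 → (3.870,3.000)–(4.000,2.464)
cell (3,3): code 1000 → (4.000,3.139)–(3.870,3.000)
cell (4,1): code 0100 → (4.072,2.000)–(5.000,1.346)
cell (4,2): code 1110 → (4.000,2.464)–(4.072,2.000)
cell (4,3): code 1001 → (5.000,3.779)–(4.000,3.139)
cell (5,1): code 0010 → (5.000,1.346)–(5.776,2.000)
cell (5,2): code 0011 → (5.776,2.000)–(5.889,3.000)
cell (5,3): code 0001 → (5.889,3.000)–(5.000,3.779)
total: 8 segments, chained into 1 closed loop(s), length Σ = 6.737164

segments=8 loops=1 length=6.737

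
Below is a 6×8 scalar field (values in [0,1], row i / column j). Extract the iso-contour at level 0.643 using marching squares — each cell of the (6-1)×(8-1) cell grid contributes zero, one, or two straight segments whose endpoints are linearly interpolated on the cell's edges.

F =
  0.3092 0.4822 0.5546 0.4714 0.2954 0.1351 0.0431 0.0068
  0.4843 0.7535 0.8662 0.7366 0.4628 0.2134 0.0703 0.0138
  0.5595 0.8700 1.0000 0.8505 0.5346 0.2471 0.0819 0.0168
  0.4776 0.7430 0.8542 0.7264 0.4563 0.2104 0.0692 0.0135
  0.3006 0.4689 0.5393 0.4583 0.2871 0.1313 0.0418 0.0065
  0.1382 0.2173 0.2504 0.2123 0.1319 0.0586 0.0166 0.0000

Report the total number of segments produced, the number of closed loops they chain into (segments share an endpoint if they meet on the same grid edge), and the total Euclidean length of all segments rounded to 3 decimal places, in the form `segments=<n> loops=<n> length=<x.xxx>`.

cell (0,0): code 0100 → (0.593,1.000)–(1.000,0.590)
cell (0,1): code 1100 → (0.284,2.000)–(0.593,1.000)
cell (0,2): code 1100 → (0.647,3.000)–(0.284,2.000)
cell (0,3): code 1000 → (1.000,3.342)–(0.647,3.000)
cell (1,0): code 0110 → (1.000,0.590)–(2.000,0.269)
cell (1,3): code 1001 → (2.000,3.657)–(1.000,3.342)
cell (2,0): code 0110 → (2.000,0.269)–(3.000,0.623)
cell (2,3): code 1001 → (3.000,3.309)–(2.000,3.657)
cell (3,0): code 0010 → (3.000,0.623)–(3.365,1.000)
cell (3,1): code 0011 → (3.365,1.000)–(3.671,2.000)
cell (3,2): code 0011 → (3.671,2.000)–(3.311,3.000)
cell (3,3): code 0001 → (3.311,3.000)–(3.000,3.309)
total: 12 segments, chained into 1 closed loop(s), length Σ = 10.469770

segments=12 loops=1 length=10.470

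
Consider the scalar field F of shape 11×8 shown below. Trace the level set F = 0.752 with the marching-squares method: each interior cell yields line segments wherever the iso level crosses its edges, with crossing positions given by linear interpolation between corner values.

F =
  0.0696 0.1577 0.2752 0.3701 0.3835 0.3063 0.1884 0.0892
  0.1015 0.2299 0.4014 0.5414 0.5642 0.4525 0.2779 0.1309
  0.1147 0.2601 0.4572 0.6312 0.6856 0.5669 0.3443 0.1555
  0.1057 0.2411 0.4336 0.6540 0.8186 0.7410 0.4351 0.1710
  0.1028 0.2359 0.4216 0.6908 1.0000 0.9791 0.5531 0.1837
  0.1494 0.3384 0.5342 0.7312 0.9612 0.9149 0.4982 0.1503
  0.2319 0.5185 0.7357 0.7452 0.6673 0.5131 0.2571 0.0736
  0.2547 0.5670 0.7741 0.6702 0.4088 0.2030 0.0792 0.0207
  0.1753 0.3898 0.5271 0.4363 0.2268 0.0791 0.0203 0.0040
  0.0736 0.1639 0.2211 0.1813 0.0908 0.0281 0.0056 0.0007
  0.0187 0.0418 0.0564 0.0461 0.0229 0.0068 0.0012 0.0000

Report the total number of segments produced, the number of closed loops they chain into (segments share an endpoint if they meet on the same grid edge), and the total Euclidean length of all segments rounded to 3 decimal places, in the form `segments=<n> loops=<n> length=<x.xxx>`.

cell (2,3): code 0100 → (2.499,4.000)–(3.000,3.595)
cell (2,4): code 1000 → (3.000,4.858)–(2.499,4.000)
cell (3,3): code 0110 → (3.000,3.595)–(4.000,3.198)
cell (3,4): code 1101 → (3.046,5.000)–(3.000,4.858)
cell (3,5): code 1000 → (4.000,5.533)–(3.046,5.000)
cell (4,3): code 0110 → (4.000,3.198)–(5.000,3.090)
cell (4,5): code 1001 → (5.000,5.391)–(4.000,5.533)
cell (5,3): code 0010 → (5.000,3.090)–(5.712,4.000)
cell (5,4): code 0011 → (5.712,4.000)–(5.405,5.000)
cell (5,5): code 0001 → (5.405,5.000)–(5.000,5.391)
cell (6,1): code 0100 → (6.424,2.000)–(7.000,1.893)
cell (6,2): code 1000 → (7.000,2.213)–(6.424,2.000)
cell (7,1): code 0010 → (7.000,1.893)–(7.089,2.000)
cell (7,2): code 0001 → (7.089,2.000)–(7.000,2.213)
total: 14 segments, chained into 2 closed loop(s), length Σ = 10.304088

segments=14 loops=2 length=10.304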